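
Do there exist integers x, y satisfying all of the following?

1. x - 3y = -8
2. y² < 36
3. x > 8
No

The full constraint system is jointly infeasible over the integers. Each constraint and what it forces:

  - x - 3y = -8: is a linear equation tying the variables together
  - y² < 36: restricts y to |y| ≤ 5
  - x > 8: bounds one variable relative to a constant

Range argument: with x ∈ [9, ∞], y ∈ [-5, 5], the left side of the equation is at least -6, but the right side is -8 < -6. No integer solution exists.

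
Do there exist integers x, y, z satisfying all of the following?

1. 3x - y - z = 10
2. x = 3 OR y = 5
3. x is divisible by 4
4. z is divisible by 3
Yes

Take x = 8, y = 5, z = 9. Substituting into each constraint:
  (1) 3(8) + (-5) + (-9) = 10 ✓
  (2) y = 5, target 5 ✓ (second branch holds)
  (3) 8 = 4 × 2, remainder 0 ✓
  (4) 9 = 3 × 3, remainder 0 ✓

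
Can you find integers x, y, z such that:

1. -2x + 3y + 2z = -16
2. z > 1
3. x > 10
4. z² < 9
Yes

Take x = 16, y = 4, z = 2. Substituting into each constraint:
  (1) -2(16) + 3(4) + 2(2) = -16 ✓
  (2) 2 > 1 ✓
  (3) 16 > 10 ✓
  (4) z² = (2)² = 4, and 4 < 9 ✓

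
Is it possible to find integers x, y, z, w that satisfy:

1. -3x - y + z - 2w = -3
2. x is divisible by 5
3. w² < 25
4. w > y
Yes

Take x = 0, y = 0, z = -1, w = 1. Substituting into each constraint:
  (1) -3(0) + 0 + (-1) - 2(1) = -3 ✓
  (2) 0 = 5 × 0, remainder 0 ✓
  (3) w² = (1)² = 1, and 1 < 25 ✓
  (4) 1 > 0 ✓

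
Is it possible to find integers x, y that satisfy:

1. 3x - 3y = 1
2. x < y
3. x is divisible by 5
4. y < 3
No

Even the single constraint (3x - 3y = 1) is infeasible over the integers.

  - 3x - 3y = 1: every term on the left is divisible by 3, so the LHS ≡ 0 (mod 3), but the RHS 1 is not — no integer solution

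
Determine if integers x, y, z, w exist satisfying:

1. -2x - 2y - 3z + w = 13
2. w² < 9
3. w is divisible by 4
Yes

Take x = -8, y = 0, z = 1, w = 0. Substituting into each constraint:
  (1) -2(-8) - 2(0) - 3(1) + 0 = 13 ✓
  (2) w² = (0)² = 0, and 0 < 9 ✓
  (3) 0 = 4 × 0, remainder 0 ✓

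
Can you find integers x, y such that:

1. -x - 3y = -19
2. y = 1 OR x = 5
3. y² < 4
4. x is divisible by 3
No

A contradictory subset is {-x - 3y = -19, x is divisible by 3}. No integer assignment can satisfy these jointly:

  - -x - 3y = -19: is a linear equation tying the variables together
  - x is divisible by 3: restricts x to multiples of 3

Modular obstruction: writing x = 3x', every remaining term of the linear equation is divisible by 3, so the left side is ≡ 0 (mod 3); but the right side -19 ≡ 2 (mod 3). No integers can satisfy it.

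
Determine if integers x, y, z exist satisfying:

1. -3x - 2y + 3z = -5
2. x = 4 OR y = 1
Yes

Take x = 4, y = -2, z = 1. Substituting into each constraint:
  (1) -3(4) - 2(-2) + 3(1) = -5 ✓
  (2) x = 4, target 4 ✓ (first branch holds)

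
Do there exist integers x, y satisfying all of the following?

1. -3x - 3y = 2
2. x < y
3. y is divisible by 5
No

Even the single constraint (-3x - 3y = 2) is infeasible over the integers.

  - -3x - 3y = 2: every term on the left is divisible by 3, so the LHS ≡ 0 (mod 3), but the RHS 2 is not — no integer solution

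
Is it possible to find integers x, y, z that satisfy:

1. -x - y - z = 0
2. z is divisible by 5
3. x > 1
Yes

Take x = 2, y = -2, z = 0. Substituting into each constraint:
  (1) (-2) + 2 + 0 = 0 ✓
  (2) 0 = 5 × 0, remainder 0 ✓
  (3) 2 > 1 ✓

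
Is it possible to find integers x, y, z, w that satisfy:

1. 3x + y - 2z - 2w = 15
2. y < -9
Yes

Take x = 1, y = -10, z = -11, w = 0. Substituting into each constraint:
  (1) 3(1) + (-10) - 2(-11) - 2(0) = 15 ✓
  (2) -10 < -9 ✓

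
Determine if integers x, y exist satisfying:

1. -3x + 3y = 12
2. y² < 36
Yes

Take x = -4, y = 0. Substituting into each constraint:
  (1) -3(-4) + 3(0) = 12 ✓
  (2) y² = (0)² = 0, and 0 < 36 ✓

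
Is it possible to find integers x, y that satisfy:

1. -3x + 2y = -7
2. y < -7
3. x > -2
No

The full constraint system is jointly infeasible over the integers. Each constraint and what it forces:

  - -3x + 2y = -7: is a linear equation tying the variables together
  - y < -7: bounds one variable relative to a constant
  - x > -2: bounds one variable relative to a constant

Range argument: with x ∈ [-1, ∞], y ∈ [−∞, -8], the left side of the equation is at most -13, but the right side is -7 > -13. No integer solution exists.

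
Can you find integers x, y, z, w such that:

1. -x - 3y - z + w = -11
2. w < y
Yes

Take x = 8, y = 1, z = 0, w = 0. Substituting into each constraint:
  (1) (-8) - 3(1) + 0 + 0 = -11 ✓
  (2) 0 < 1 ✓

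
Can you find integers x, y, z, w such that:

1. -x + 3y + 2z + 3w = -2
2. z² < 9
Yes

Take x = 0, y = 0, z = -1, w = 0. Substituting into each constraint:
  (1) 0 + 3(0) + 2(-1) + 3(0) = -2 ✓
  (2) z² = (-1)² = 1, and 1 < 9 ✓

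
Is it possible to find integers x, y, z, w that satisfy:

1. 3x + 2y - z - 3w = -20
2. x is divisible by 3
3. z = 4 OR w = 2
Yes

Take x = 0, y = 0, z = 14, w = 2. Substituting into each constraint:
  (1) 3(0) + 2(0) + (-14) - 3(2) = -20 ✓
  (2) 0 = 3 × 0, remainder 0 ✓
  (3) w = 2, target 2 ✓ (second branch holds)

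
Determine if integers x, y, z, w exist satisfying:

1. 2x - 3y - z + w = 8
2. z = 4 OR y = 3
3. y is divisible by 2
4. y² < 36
Yes

Take x = 0, y = 0, z = 4, w = 12. Substituting into each constraint:
  (1) 2(0) - 3(0) + (-4) + 12 = 8 ✓
  (2) z = 4, target 4 ✓ (first branch holds)
  (3) 0 = 2 × 0, remainder 0 ✓
  (4) y² = (0)² = 0, and 0 < 36 ✓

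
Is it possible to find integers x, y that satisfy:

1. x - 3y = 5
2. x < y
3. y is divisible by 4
Yes

Take x = -7, y = -4. Substituting into each constraint:
  (1) (-7) - 3(-4) = 5 ✓
  (2) -7 < -4 ✓
  (3) -4 = 4 × -1, remainder 0 ✓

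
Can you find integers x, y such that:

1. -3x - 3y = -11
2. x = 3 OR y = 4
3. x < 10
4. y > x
No

Even the single constraint (-3x - 3y = -11) is infeasible over the integers.

  - -3x - 3y = -11: every term on the left is divisible by 3, so the LHS ≡ 0 (mod 3), but the RHS -11 is not — no integer solution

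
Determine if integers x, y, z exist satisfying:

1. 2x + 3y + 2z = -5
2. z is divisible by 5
Yes

Take x = 2, y = -3, z = 0. Substituting into each constraint:
  (1) 2(2) + 3(-3) + 2(0) = -5 ✓
  (2) 0 = 5 × 0, remainder 0 ✓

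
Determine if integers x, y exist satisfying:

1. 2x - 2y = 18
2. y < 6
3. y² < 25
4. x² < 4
No

A contradictory subset is {2x - 2y = 18, y² < 25, x² < 4}. No integer assignment can satisfy these jointly:

  - 2x - 2y = 18: is a linear equation tying the variables together
  - y² < 25: restricts y to |y| ≤ 4
  - x² < 4: restricts x to |x| ≤ 1

Range argument: with x ∈ [-1, 1], y ∈ [-4, 4], the left side of the equation is at most 10, but the right side is 18 > 10. No integer solution exists.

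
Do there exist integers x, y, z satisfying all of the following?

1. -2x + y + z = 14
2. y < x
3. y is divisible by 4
Yes

Take x = 1, y = 0, z = 16. Substituting into each constraint:
  (1) -2(1) + 0 + 16 = 14 ✓
  (2) 0 < 1 ✓
  (3) 0 = 4 × 0, remainder 0 ✓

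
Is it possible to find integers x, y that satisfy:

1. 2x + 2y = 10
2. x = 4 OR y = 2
Yes

Take x = 4, y = 1. Substituting into each constraint:
  (1) 2(4) + 2(1) = 10 ✓
  (2) x = 4, target 4 ✓ (first branch holds)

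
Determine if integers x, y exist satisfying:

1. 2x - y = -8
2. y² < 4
Yes

Take x = -4, y = 0. Substituting into each constraint:
  (1) 2(-4) + 0 = -8 ✓
  (2) y² = (0)² = 0, and 0 < 4 ✓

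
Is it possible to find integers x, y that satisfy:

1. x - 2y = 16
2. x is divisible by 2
Yes

Take x = 0, y = -8. Substituting into each constraint:
  (1) 0 - 2(-8) = 16 ✓
  (2) 0 = 2 × 0, remainder 0 ✓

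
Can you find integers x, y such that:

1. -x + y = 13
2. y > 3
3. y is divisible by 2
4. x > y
No

A contradictory subset is {-x + y = 13, x > y}. No integer assignment can satisfy these jointly:

  - -x + y = 13: is a linear equation tying the variables together
  - x > y: bounds one variable relative to another variable

From the equation, x − y = -13, i.e. x − y = -13; but x > y requires x − y ≥ 1. Contradiction.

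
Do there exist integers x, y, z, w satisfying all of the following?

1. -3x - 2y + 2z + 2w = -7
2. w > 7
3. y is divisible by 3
Yes

Take x = 9, y = 0, z = 0, w = 10. Substituting into each constraint:
  (1) -3(9) - 2(0) + 2(0) + 2(10) = -7 ✓
  (2) 10 > 7 ✓
  (3) 0 = 3 × 0, remainder 0 ✓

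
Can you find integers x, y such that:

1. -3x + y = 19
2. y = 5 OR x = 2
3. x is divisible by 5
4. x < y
No

A contradictory subset is {-3x + y = 19, y = 5 OR x = 2, x is divisible by 5}. No integer assignment can satisfy these jointly:

  - -3x + y = 19: is a linear equation tying the variables together
  - y = 5 OR x = 2: forces a choice: either y = 5 or x = 2
  - x is divisible by 5: restricts x to multiples of 5

Split on the disjunction (y = 5 OR x = 2):
  • If y = 5: with y = 5, writing x = 5x', every remaining term of the linear equation is divisible by 15, so the left side is ≡ 0 (mod 15); but the right side 14 ≡ 14 (mod 15). No integers can satisfy it.
  • If x = 2: this contradicts the divisibility constraint — 2 is not a multiple of 5.
Both branches are infeasible, so the system has no integer solution.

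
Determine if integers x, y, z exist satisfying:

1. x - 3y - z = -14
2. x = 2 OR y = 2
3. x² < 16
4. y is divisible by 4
Yes

Take x = 2, y = 0, z = 16. Substituting into each constraint:
  (1) 2 - 3(0) + (-16) = -14 ✓
  (2) x = 2, target 2 ✓ (first branch holds)
  (3) x² = (2)² = 4, and 4 < 16 ✓
  (4) 0 = 4 × 0, remainder 0 ✓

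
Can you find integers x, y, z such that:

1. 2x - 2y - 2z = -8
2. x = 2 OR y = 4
Yes

Take x = 2, y = 6, z = 0. Substituting into each constraint:
  (1) 2(2) - 2(6) - 2(0) = -8 ✓
  (2) x = 2, target 2 ✓ (first branch holds)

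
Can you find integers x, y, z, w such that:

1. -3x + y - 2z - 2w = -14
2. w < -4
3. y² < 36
Yes

Take x = 0, y = 0, z = 12, w = -5. Substituting into each constraint:
  (1) -3(0) + 0 - 2(12) - 2(-5) = -14 ✓
  (2) -5 < -4 ✓
  (3) y² = (0)² = 0, and 0 < 36 ✓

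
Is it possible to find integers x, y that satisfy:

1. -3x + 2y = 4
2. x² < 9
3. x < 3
Yes

Take x = 0, y = 2. Substituting into each constraint:
  (1) -3(0) + 2(2) = 4 ✓
  (2) x² = (0)² = 0, and 0 < 9 ✓
  (3) 0 < 3 ✓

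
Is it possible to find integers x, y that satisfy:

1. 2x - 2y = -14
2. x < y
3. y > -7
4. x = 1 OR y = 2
Yes

Take x = -5, y = 2. Substituting into each constraint:
  (1) 2(-5) - 2(2) = -14 ✓
  (2) -5 < 2 ✓
  (3) 2 > -7 ✓
  (4) y = 2, target 2 ✓ (second branch holds)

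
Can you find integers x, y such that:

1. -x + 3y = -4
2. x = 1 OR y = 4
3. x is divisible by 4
Yes

Take x = 16, y = 4. Substituting into each constraint:
  (1) (-16) + 3(4) = -4 ✓
  (2) y = 4, target 4 ✓ (second branch holds)
  (3) 16 = 4 × 4, remainder 0 ✓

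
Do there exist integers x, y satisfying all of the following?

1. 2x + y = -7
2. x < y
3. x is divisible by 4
Yes

Take x = -4, y = 1. Substituting into each constraint:
  (1) 2(-4) + 1 = -7 ✓
  (2) -4 < 1 ✓
  (3) -4 = 4 × -1, remainder 0 ✓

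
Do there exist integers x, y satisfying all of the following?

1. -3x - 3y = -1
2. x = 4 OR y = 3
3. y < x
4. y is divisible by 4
No

Even the single constraint (-3x - 3y = -1) is infeasible over the integers.

  - -3x - 3y = -1: every term on the left is divisible by 3, so the LHS ≡ 0 (mod 3), but the RHS -1 is not — no integer solution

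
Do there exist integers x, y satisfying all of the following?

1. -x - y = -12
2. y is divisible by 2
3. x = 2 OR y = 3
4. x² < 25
Yes

Take x = 2, y = 10. Substituting into each constraint:
  (1) (-2) + (-10) = -12 ✓
  (2) 10 = 2 × 5, remainder 0 ✓
  (3) x = 2, target 2 ✓ (first branch holds)
  (4) x² = (2)² = 4, and 4 < 25 ✓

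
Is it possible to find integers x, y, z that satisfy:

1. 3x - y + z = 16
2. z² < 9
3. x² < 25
Yes

Take x = 0, y = -16, z = 0. Substituting into each constraint:
  (1) 3(0) + 16 + 0 = 16 ✓
  (2) z² = (0)² = 0, and 0 < 9 ✓
  (3) x² = (0)² = 0, and 0 < 25 ✓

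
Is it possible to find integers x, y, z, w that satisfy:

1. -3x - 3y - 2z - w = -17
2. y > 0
Yes

Take x = 0, y = 1, z = 0, w = 14. Substituting into each constraint:
  (1) -3(0) - 3(1) - 2(0) + (-14) = -17 ✓
  (2) 1 > 0 ✓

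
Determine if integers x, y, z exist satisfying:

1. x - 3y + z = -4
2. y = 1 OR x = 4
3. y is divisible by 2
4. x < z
Yes

Take x = 4, y = 6, z = 10. Substituting into each constraint:
  (1) 4 - 3(6) + 10 = -4 ✓
  (2) x = 4, target 4 ✓ (second branch holds)
  (3) 6 = 2 × 3, remainder 0 ✓
  (4) 4 < 10 ✓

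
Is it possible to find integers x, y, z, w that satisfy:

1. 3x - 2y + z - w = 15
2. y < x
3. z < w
Yes

Take x = 14, y = 13, z = 0, w = 1. Substituting into each constraint:
  (1) 3(14) - 2(13) + 0 + (-1) = 15 ✓
  (2) 13 < 14 ✓
  (3) 0 < 1 ✓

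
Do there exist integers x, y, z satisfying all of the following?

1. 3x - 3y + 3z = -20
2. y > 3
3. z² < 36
No

Even the single constraint (3x - 3y + 3z = -20) is infeasible over the integers.

  - 3x - 3y + 3z = -20: every term on the left is divisible by 3, so the LHS ≡ 0 (mod 3), but the RHS -20 is not — no integer solution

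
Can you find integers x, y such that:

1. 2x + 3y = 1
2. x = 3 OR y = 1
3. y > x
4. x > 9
No

A contradictory subset is {2x + 3y = 1, y > x, x > 9}. No integer assignment can satisfy these jointly:

  - 2x + 3y = 1: is a linear equation tying the variables together
  - y > x: bounds one variable relative to another variable
  - x > 9: bounds one variable relative to a constant

Propagating the comparison: y > x and x ≥ 10 give y ≥ 11. Range argument: with x ∈ [10, ∞], y ∈ [11, ∞], the left side of the equation is at least 53, but the right side is 1 < 53. No integer solution exists.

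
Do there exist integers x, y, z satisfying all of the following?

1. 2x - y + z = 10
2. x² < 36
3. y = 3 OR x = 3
Yes

Take x = 0, y = 3, z = 13. Substituting into each constraint:
  (1) 2(0) + (-3) + 13 = 10 ✓
  (2) x² = (0)² = 0, and 0 < 36 ✓
  (3) y = 3, target 3 ✓ (first branch holds)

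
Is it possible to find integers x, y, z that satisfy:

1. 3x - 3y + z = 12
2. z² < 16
Yes

Take x = 0, y = -4, z = 0. Substituting into each constraint:
  (1) 3(0) - 3(-4) + 0 = 12 ✓
  (2) z² = (0)² = 0, and 0 < 16 ✓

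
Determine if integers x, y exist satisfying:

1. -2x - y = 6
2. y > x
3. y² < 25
Yes

Take x = -3, y = 0. Substituting into each constraint:
  (1) -2(-3) + 0 = 6 ✓
  (2) 0 > -3 ✓
  (3) y² = (0)² = 0, and 0 < 25 ✓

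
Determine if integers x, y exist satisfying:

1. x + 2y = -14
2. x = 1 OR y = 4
Yes

Take x = -22, y = 4. Substituting into each constraint:
  (1) (-22) + 2(4) = -14 ✓
  (2) y = 4, target 4 ✓ (second branch holds)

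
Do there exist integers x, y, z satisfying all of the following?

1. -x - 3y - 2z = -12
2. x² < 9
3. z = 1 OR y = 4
Yes

Take x = 0, y = 4, z = 0. Substituting into each constraint:
  (1) 0 - 3(4) - 2(0) = -12 ✓
  (2) x² = (0)² = 0, and 0 < 9 ✓
  (3) y = 4, target 4 ✓ (second branch holds)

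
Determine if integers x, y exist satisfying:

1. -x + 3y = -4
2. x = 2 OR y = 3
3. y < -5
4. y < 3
No

The full constraint system is jointly infeasible over the integers. Each constraint and what it forces:

  - -x + 3y = -4: is a linear equation tying the variables together
  - x = 2 OR y = 3: forces a choice: either x = 2 or y = 3
  - y < -5: bounds one variable relative to a constant
  - y < 3: bounds one variable relative to a constant

Split on the disjunction (x = 2 OR y = 3):
  • If x = 2: with x = 2, every remaining term of the linear equation is divisible by 3, so the left side is ≡ 0 (mod 3); but the right side -2 ≡ 1 (mod 3). No integers can satisfy it.
  • If y = 3: this contradicts the bound y ≤ -6.
Both branches are infeasible, so the system has no integer solution.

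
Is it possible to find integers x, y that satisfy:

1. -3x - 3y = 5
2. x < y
No

Even the single constraint (-3x - 3y = 5) is infeasible over the integers.

  - -3x - 3y = 5: every term on the left is divisible by 3, so the LHS ≡ 0 (mod 3), but the RHS 5 is not — no integer solution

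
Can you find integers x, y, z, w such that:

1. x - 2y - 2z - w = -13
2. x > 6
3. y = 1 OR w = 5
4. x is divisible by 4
Yes

Take x = 8, y = 1, z = 0, w = 19. Substituting into each constraint:
  (1) 8 - 2(1) - 2(0) + (-19) = -13 ✓
  (2) 8 > 6 ✓
  (3) y = 1, target 1 ✓ (first branch holds)
  (4) 8 = 4 × 2, remainder 0 ✓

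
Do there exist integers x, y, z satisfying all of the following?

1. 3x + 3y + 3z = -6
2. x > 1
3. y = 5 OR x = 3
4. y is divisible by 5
Yes

Take x = 3, y = 0, z = -5. Substituting into each constraint:
  (1) 3(3) + 3(0) + 3(-5) = -6 ✓
  (2) 3 > 1 ✓
  (3) x = 3, target 3 ✓ (second branch holds)
  (4) 0 = 5 × 0, remainder 0 ✓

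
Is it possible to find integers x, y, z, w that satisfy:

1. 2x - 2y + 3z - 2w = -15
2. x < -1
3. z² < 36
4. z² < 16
Yes

Take x = -2, y = 0, z = 1, w = 7. Substituting into each constraint:
  (1) 2(-2) - 2(0) + 3(1) - 2(7) = -15 ✓
  (2) -2 < -1 ✓
  (3) z² = (1)² = 1, and 1 < 36 ✓
  (4) z² = (1)² = 1, and 1 < 16 ✓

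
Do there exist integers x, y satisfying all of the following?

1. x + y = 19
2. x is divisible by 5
Yes

Take x = 0, y = 19. Substituting into each constraint:
  (1) 0 + 19 = 19 ✓
  (2) 0 = 5 × 0, remainder 0 ✓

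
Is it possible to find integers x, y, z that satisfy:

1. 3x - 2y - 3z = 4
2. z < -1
Yes

Take x = 0, y = 1, z = -2. Substituting into each constraint:
  (1) 3(0) - 2(1) - 3(-2) = 4 ✓
  (2) -2 < -1 ✓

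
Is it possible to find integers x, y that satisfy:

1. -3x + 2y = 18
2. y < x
Yes

Take x = -20, y = -21. Substituting into each constraint:
  (1) -3(-20) + 2(-21) = 18 ✓
  (2) -21 < -20 ✓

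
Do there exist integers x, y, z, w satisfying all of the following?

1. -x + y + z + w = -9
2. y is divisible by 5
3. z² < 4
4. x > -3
Yes

Take x = 0, y = 0, z = 0, w = -9. Substituting into each constraint:
  (1) 0 + 0 + 0 + (-9) = -9 ✓
  (2) 0 = 5 × 0, remainder 0 ✓
  (3) z² = (0)² = 0, and 0 < 4 ✓
  (4) 0 > -3 ✓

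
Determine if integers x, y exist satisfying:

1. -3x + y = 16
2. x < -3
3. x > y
Yes

Take x = -9, y = -11. Substituting into each constraint:
  (1) -3(-9) + (-11) = 16 ✓
  (2) -9 < -3 ✓
  (3) -9 > -11 ✓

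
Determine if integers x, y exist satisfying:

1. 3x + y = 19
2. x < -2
Yes

Take x = -3, y = 28. Substituting into each constraint:
  (1) 3(-3) + 28 = 19 ✓
  (2) -3 < -2 ✓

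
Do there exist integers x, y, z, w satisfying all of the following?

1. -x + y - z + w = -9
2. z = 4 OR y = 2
Yes

Take x = 0, y = 2, z = 11, w = 0. Substituting into each constraint:
  (1) 0 + 2 + (-11) + 0 = -9 ✓
  (2) y = 2, target 2 ✓ (second branch holds)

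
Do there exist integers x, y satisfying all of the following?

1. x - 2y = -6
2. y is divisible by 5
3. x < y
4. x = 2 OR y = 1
No

A contradictory subset is {x - 2y = -6, y is divisible by 5, x = 2 OR y = 1}. No integer assignment can satisfy these jointly:

  - x - 2y = -6: is a linear equation tying the variables together
  - y is divisible by 5: restricts y to multiples of 5
  - x = 2 OR y = 1: forces a choice: either x = 2 or y = 1

Split on the disjunction (x = 2 OR y = 1):
  • If x = 2: with x = 2, writing y = 5y', every remaining term of the linear equation is divisible by 10, so the left side is ≡ 0 (mod 10); but the right side -8 ≡ 2 (mod 10). No integers can satisfy it.
  • If y = 1: this contradicts the divisibility constraint — 1 is not a multiple of 5.
Both branches are infeasible, so the system has no integer solution.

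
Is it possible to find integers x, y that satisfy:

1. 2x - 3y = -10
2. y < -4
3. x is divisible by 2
Yes

Take x = -14, y = -6. Substituting into each constraint:
  (1) 2(-14) - 3(-6) = -10 ✓
  (2) -6 < -4 ✓
  (3) -14 = 2 × -7, remainder 0 ✓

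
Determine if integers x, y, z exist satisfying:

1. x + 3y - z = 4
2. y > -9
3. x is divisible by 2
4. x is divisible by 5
Yes

Take x = 0, y = 0, z = -4. Substituting into each constraint:
  (1) 0 + 3(0) + 4 = 4 ✓
  (2) 0 > -9 ✓
  (3) 0 = 2 × 0, remainder 0 ✓
  (4) 0 = 5 × 0, remainder 0 ✓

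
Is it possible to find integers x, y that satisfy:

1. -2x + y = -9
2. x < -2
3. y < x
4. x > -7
Yes

Take x = -3, y = -15. Substituting into each constraint:
  (1) -2(-3) + (-15) = -9 ✓
  (2) -3 < -2 ✓
  (3) -15 < -3 ✓
  (4) -3 > -7 ✓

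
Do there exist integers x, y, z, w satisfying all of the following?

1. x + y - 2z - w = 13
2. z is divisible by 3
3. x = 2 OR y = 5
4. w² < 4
Yes

Take x = 2, y = 11, z = 0, w = 0. Substituting into each constraint:
  (1) 2 + 11 - 2(0) + 0 = 13 ✓
  (2) 0 = 3 × 0, remainder 0 ✓
  (3) x = 2, target 2 ✓ (first branch holds)
  (4) w² = (0)² = 0, and 0 < 4 ✓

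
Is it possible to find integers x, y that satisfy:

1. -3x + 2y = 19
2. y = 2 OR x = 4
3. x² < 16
No

The full constraint system is jointly infeasible over the integers. Each constraint and what it forces:

  - -3x + 2y = 19: is a linear equation tying the variables together
  - y = 2 OR x = 4: forces a choice: either y = 2 or x = 4
  - x² < 16: restricts x to |x| ≤ 3

Split on the disjunction (y = 2 OR x = 4):
  • If y = 2: the equation forces x = -5, but x² < 16 requires |x| ≤ 3.
  • If x = 4: this contradicts x² < 16, which requires |x| ≤ 3.
Both branches are infeasible, so the system has no integer solution.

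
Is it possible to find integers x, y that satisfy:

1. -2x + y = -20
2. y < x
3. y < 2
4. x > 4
Yes

Take x = 10, y = 0. Substituting into each constraint:
  (1) -2(10) + 0 = -20 ✓
  (2) 0 < 10 ✓
  (3) 0 < 2 ✓
  (4) 10 > 4 ✓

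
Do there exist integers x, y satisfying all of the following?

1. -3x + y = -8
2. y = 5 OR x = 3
Yes

Take x = 3, y = 1. Substituting into each constraint:
  (1) -3(3) + 1 = -8 ✓
  (2) x = 3, target 3 ✓ (second branch holds)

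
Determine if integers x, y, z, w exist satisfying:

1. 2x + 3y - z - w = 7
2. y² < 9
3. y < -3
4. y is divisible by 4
No

A contradictory subset is {y² < 9, y < -3}. No integer assignment can satisfy these jointly:

  - y² < 9: restricts y to |y| ≤ 2
  - y < -3: bounds one variable relative to a constant

Direct contradiction: the bounds on y require y ≥ -2 and y ≤ -4 simultaneously, which is empty.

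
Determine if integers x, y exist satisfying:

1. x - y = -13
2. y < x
No

The full constraint system is jointly infeasible over the integers. Each constraint and what it forces:

  - x - y = -13: is a linear equation tying the variables together
  - y < x: bounds one variable relative to another variable

From the equation, x − y = -13, i.e. x − y = -13; but x > y requires x − y ≥ 1. Contradiction.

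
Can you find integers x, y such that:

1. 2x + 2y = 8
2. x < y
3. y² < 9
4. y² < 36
No

A contradictory subset is {2x + 2y = 8, x < y, y² < 9}. No integer assignment can satisfy these jointly:

  - 2x + 2y = 8: is a linear equation tying the variables together
  - x < y: bounds one variable relative to another variable
  - y² < 9: restricts y to |y| ≤ 2

Propagating the comparison: x < y and y ≤ 2 give x ≤ 1. Range argument: with x ∈ [−∞, 1], y ∈ [-2, 2], the left side of the equation is at most 6, but the right side is 8 > 6. No integer solution exists.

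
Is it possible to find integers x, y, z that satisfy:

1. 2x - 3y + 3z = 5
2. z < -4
Yes

Take x = 1, y = -6, z = -5. Substituting into each constraint:
  (1) 2(1) - 3(-6) + 3(-5) = 5 ✓
  (2) -5 < -4 ✓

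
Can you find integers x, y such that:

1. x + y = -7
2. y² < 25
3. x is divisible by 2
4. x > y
No

The full constraint system is jointly infeasible over the integers. Each constraint and what it forces:

  - x + y = -7: is a linear equation tying the variables together
  - y² < 25: restricts y to |y| ≤ 4
  - x is divisible by 2: restricts x to multiples of 2
  - x > y: bounds one variable relative to another variable

The bounds confine y to {-4, -3, -2, -1, 0, 1, 2, 3, 4}. For each value, substitute into the equation:
  • y = -4: the equation forces x = -3, but 2 does not divide -3.
  • y = -3: the equation forces x = -4, but x > y fails since -4 ≤ -3.
  • y = -2: the equation forces x = -5, but 2 does not divide -5.
  • y = -1: the equation forces x = -6, but x > y fails since -6 ≤ -1.
  • y = 0: the equation forces x = -7, but 2 does not divide -7.
  • y = 1: the equation forces x = -8, but x > y fails since -8 ≤ 1.
  • y = 2: the equation forces x = -9, but 2 does not divide -9.
  • y = 3: the equation forces x = -10, but x > y fails since -10 ≤ 3.
  • y = 4: the equation forces x = -11, but 2 does not divide -11.
Every case fails, so no integer solution exists.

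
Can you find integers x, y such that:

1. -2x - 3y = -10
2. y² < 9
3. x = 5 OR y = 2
Yes

Take x = 2, y = 2. Substituting into each constraint:
  (1) -2(2) - 3(2) = -10 ✓
  (2) y² = (2)² = 4, and 4 < 9 ✓
  (3) y = 2, target 2 ✓ (second branch holds)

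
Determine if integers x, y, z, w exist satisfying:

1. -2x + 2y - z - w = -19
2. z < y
Yes

Take x = 10, y = 0, z = -1, w = 0. Substituting into each constraint:
  (1) -2(10) + 2(0) + 1 + 0 = -19 ✓
  (2) -1 < 0 ✓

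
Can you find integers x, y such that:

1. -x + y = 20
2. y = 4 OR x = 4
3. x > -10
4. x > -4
Yes

Take x = 4, y = 24. Substituting into each constraint:
  (1) (-4) + 24 = 20 ✓
  (2) x = 4, target 4 ✓ (second branch holds)
  (3) 4 > -10 ✓
  (4) 4 > -4 ✓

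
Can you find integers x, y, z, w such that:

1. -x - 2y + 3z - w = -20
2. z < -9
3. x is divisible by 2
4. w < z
Yes

Take x = 0, y = 1, z = -10, w = -12. Substituting into each constraint:
  (1) 0 - 2(1) + 3(-10) + 12 = -20 ✓
  (2) -10 < -9 ✓
  (3) 0 = 2 × 0, remainder 0 ✓
  (4) -12 < -10 ✓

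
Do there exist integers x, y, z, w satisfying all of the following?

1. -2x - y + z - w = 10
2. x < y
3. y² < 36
Yes

Take x = 0, y = 1, z = 0, w = -11. Substituting into each constraint:
  (1) -2(0) + (-1) + 0 + 11 = 10 ✓
  (2) 0 < 1 ✓
  (3) y² = (1)² = 1, and 1 < 36 ✓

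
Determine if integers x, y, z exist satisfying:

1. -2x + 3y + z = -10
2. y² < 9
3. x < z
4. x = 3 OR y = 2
Yes

Take x = 17, y = 2, z = 18. Substituting into each constraint:
  (1) -2(17) + 3(2) + 18 = -10 ✓
  (2) y² = (2)² = 4, and 4 < 9 ✓
  (3) 17 < 18 ✓
  (4) y = 2, target 2 ✓ (second branch holds)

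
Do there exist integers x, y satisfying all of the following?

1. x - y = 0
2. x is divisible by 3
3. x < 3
Yes

Take x = 0, y = 0. Substituting into each constraint:
  (1) 0 + 0 = 0 ✓
  (2) 0 = 3 × 0, remainder 0 ✓
  (3) 0 < 3 ✓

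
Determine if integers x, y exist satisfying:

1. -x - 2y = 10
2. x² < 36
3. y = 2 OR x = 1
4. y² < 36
No

A contradictory subset is {-x - 2y = 10, x² < 36, y = 2 OR x = 1}. No integer assignment can satisfy these jointly:

  - -x - 2y = 10: is a linear equation tying the variables together
  - x² < 36: restricts x to |x| ≤ 5
  - y = 2 OR x = 1: forces a choice: either y = 2 or x = 1

Split on the disjunction (y = 2 OR x = 1):
  • If y = 2: the equation forces x = -14, but x² < 36 requires |x| ≤ 5.
  • If x = 1: with x = 1, every remaining term of the linear equation is divisible by 2, so the left side is ≡ 0 (mod 2); but the right side 11 ≡ 1 (mod 2). No integers can satisfy it.
Both branches are infeasible, so the system has no integer solution.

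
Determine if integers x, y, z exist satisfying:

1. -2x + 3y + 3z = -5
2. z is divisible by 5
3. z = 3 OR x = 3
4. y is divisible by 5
No

A contradictory subset is {-2x + 3y + 3z = -5, z is divisible by 5, z = 3 OR x = 3}. No integer assignment can satisfy these jointly:

  - -2x + 3y + 3z = -5: is a linear equation tying the variables together
  - z is divisible by 5: restricts z to multiples of 5
  - z = 3 OR x = 3: forces a choice: either z = 3 or x = 3

Split on the disjunction (z = 3 OR x = 3):
  • If z = 3: this contradicts the divisibility constraint — 3 is not a multiple of 5.
  • If x = 3: with x = 3, writing z = 5z', every remaining term of the linear equation is divisible by 3, so the left side is ≡ 0 (mod 3); but the right side 1 ≡ 1 (mod 3). No integers can satisfy it.
Both branches are infeasible, so the system has no integer solution.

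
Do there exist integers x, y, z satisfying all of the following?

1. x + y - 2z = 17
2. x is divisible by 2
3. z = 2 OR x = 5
Yes

Take x = 0, y = 21, z = 2. Substituting into each constraint:
  (1) 0 + 21 - 2(2) = 17 ✓
  (2) 0 = 2 × 0, remainder 0 ✓
  (3) z = 2, target 2 ✓ (first branch holds)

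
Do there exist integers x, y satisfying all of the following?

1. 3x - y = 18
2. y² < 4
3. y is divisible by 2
Yes

Take x = 6, y = 0. Substituting into each constraint:
  (1) 3(6) + 0 = 18 ✓
  (2) y² = (0)² = 0, and 0 < 4 ✓
  (3) 0 = 2 × 0, remainder 0 ✓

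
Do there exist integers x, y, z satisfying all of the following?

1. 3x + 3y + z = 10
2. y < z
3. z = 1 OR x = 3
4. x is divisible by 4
Yes

Take x = 4, y = -1, z = 1. Substituting into each constraint:
  (1) 3(4) + 3(-1) + 1 = 10 ✓
  (2) -1 < 1 ✓
  (3) z = 1, target 1 ✓ (first branch holds)
  (4) 4 = 4 × 1, remainder 0 ✓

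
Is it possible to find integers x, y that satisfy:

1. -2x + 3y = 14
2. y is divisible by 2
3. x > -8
Yes

Take x = -7, y = 0. Substituting into each constraint:
  (1) -2(-7) + 3(0) = 14 ✓
  (2) 0 = 2 × 0, remainder 0 ✓
  (3) -7 > -8 ✓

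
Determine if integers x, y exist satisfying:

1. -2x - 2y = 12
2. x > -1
Yes

Take x = 0, y = -6. Substituting into each constraint:
  (1) -2(0) - 2(-6) = 12 ✓
  (2) 0 > -1 ✓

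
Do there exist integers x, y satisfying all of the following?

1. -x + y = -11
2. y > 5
Yes

Take x = 17, y = 6. Substituting into each constraint:
  (1) (-17) + 6 = -11 ✓
  (2) 6 > 5 ✓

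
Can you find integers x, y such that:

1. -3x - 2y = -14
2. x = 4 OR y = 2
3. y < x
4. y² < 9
Yes

Take x = 4, y = 1. Substituting into each constraint:
  (1) -3(4) - 2(1) = -14 ✓
  (2) x = 4, target 4 ✓ (first branch holds)
  (3) 1 < 4 ✓
  (4) y² = (1)² = 1, and 1 < 9 ✓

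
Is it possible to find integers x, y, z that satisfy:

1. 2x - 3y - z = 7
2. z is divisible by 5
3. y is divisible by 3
Yes

Take x = 8, y = 3, z = 0. Substituting into each constraint:
  (1) 2(8) - 3(3) + 0 = 7 ✓
  (2) 0 = 5 × 0, remainder 0 ✓
  (3) 3 = 3 × 1, remainder 0 ✓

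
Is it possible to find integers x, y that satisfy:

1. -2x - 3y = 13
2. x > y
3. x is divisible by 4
Yes

Take x = 4, y = -7. Substituting into each constraint:
  (1) -2(4) - 3(-7) = 13 ✓
  (2) 4 > -7 ✓
  (3) 4 = 4 × 1, remainder 0 ✓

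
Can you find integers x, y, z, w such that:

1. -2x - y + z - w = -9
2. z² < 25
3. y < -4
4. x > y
Yes

Take x = 0, y = -5, z = 0, w = 14. Substituting into each constraint:
  (1) -2(0) + 5 + 0 + (-14) = -9 ✓
  (2) z² = (0)² = 0, and 0 < 25 ✓
  (3) -5 < -4 ✓
  (4) 0 > -5 ✓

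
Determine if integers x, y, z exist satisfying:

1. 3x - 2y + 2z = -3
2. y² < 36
Yes

Take x = 1, y = 3, z = 0. Substituting into each constraint:
  (1) 3(1) - 2(3) + 2(0) = -3 ✓
  (2) y² = (3)² = 9, and 9 < 36 ✓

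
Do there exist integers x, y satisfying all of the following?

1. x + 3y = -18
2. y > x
Yes

Take x = -6, y = -4. Substituting into each constraint:
  (1) (-6) + 3(-4) = -18 ✓
  (2) -4 > -6 ✓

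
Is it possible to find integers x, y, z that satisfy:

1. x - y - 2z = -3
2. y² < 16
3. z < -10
Yes

Take x = -25, y = 0, z = -11. Substituting into each constraint:
  (1) (-25) + 0 - 2(-11) = -3 ✓
  (2) y² = (0)² = 0, and 0 < 16 ✓
  (3) -11 < -10 ✓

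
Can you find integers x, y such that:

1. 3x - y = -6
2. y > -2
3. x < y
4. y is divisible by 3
Yes

Take x = -2, y = 0. Substituting into each constraint:
  (1) 3(-2) + 0 = -6 ✓
  (2) 0 > -2 ✓
  (3) -2 < 0 ✓
  (4) 0 = 3 × 0, remainder 0 ✓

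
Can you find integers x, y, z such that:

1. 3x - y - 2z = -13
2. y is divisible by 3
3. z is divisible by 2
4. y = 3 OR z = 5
Yes

Take x = 2, y = 3, z = 8. Substituting into each constraint:
  (1) 3(2) + (-3) - 2(8) = -13 ✓
  (2) 3 = 3 × 1, remainder 0 ✓
  (3) 8 = 2 × 4, remainder 0 ✓
  (4) y = 3, target 3 ✓ (first branch holds)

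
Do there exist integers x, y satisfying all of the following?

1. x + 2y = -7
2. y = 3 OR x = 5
Yes

Take x = 5, y = -6. Substituting into each constraint:
  (1) 5 + 2(-6) = -7 ✓
  (2) x = 5, target 5 ✓ (second branch holds)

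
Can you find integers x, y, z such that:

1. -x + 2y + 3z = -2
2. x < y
Yes

Take x = 2, y = 3, z = -2. Substituting into each constraint:
  (1) (-2) + 2(3) + 3(-2) = -2 ✓
  (2) 2 < 3 ✓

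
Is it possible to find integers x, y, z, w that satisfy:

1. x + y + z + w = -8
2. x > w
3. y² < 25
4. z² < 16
Yes

Take x = 0, y = 0, z = 2, w = -10. Substituting into each constraint:
  (1) 0 + 0 + 2 + (-10) = -8 ✓
  (2) 0 > -10 ✓
  (3) y² = (0)² = 0, and 0 < 25 ✓
  (4) z² = (2)² = 4, and 4 < 16 ✓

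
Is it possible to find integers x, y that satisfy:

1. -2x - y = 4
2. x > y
Yes

Take x = -1, y = -2. Substituting into each constraint:
  (1) -2(-1) + 2 = 4 ✓
  (2) -1 > -2 ✓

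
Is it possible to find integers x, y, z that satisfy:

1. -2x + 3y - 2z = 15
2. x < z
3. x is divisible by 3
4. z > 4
Yes

Take x = 0, y = 9, z = 6. Substituting into each constraint:
  (1) -2(0) + 3(9) - 2(6) = 15 ✓
  (2) 0 < 6 ✓
  (3) 0 = 3 × 0, remainder 0 ✓
  (4) 6 > 4 ✓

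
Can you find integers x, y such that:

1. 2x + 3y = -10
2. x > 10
Yes

Take x = 13, y = -12. Substituting into each constraint:
  (1) 2(13) + 3(-12) = -10 ✓
  (2) 13 > 10 ✓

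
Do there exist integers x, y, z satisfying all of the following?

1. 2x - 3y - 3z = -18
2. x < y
Yes

Take x = 0, y = 1, z = 5. Substituting into each constraint:
  (1) 2(0) - 3(1) - 3(5) = -18 ✓
  (2) 0 < 1 ✓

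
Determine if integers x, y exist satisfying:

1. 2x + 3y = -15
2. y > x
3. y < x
No

A contradictory subset is {y > x, y < x}. No integer assignment can satisfy these jointly:

  - y > x: bounds one variable relative to another variable
  - y < x: bounds one variable relative to another variable

Direct contradiction: y > x and x > y cannot both hold.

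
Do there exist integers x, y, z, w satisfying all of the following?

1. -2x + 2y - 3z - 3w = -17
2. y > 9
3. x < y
Yes

Take x = 0, y = 11, z = 13, w = 0. Substituting into each constraint:
  (1) -2(0) + 2(11) - 3(13) - 3(0) = -17 ✓
  (2) 11 > 9 ✓
  (3) 0 < 11 ✓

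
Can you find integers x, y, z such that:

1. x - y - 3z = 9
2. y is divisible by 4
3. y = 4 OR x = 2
Yes

Take x = 2, y = -4, z = -1. Substituting into each constraint:
  (1) 2 + 4 - 3(-1) = 9 ✓
  (2) -4 = 4 × -1, remainder 0 ✓
  (3) x = 2, target 2 ✓ (second branch holds)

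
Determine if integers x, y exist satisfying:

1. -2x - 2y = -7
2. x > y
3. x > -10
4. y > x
No

Even the single constraint (-2x - 2y = -7) is infeasible over the integers.

  - -2x - 2y = -7: every term on the left is divisible by 2, so the LHS ≡ 0 (mod 2), but the RHS -7 is not — no integer solution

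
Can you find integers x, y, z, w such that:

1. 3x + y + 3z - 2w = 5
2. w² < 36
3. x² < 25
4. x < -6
No

A contradictory subset is {x² < 25, x < -6}. No integer assignment can satisfy these jointly:

  - x² < 25: restricts x to |x| ≤ 4
  - x < -6: bounds one variable relative to a constant

Direct contradiction: the bounds on x require x ≥ -4 and x ≤ -7 simultaneously, which is empty.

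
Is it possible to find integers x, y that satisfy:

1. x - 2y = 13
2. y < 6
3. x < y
Yes

Take x = -15, y = -14. Substituting into each constraint:
  (1) (-15) - 2(-14) = 13 ✓
  (2) -14 < 6 ✓
  (3) -15 < -14 ✓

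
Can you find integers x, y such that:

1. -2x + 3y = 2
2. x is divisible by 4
Yes

Take x = 8, y = 6. Substituting into each constraint:
  (1) -2(8) + 3(6) = 2 ✓
  (2) 8 = 4 × 2, remainder 0 ✓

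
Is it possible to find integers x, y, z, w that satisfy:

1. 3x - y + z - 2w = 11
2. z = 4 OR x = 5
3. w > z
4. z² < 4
Yes

Take x = 5, y = 0, z = 0, w = 2. Substituting into each constraint:
  (1) 3(5) + 0 + 0 - 2(2) = 11 ✓
  (2) x = 5, target 5 ✓ (second branch holds)
  (3) 2 > 0 ✓
  (4) z² = (0)² = 0, and 0 < 4 ✓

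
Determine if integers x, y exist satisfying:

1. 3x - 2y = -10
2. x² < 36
Yes

Take x = 0, y = 5. Substituting into each constraint:
  (1) 3(0) - 2(5) = -10 ✓
  (2) x² = (0)² = 0, and 0 < 36 ✓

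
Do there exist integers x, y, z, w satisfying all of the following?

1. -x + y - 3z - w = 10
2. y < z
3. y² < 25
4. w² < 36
Yes

Take x = -11, y = -1, z = 0, w = 0. Substituting into each constraint:
  (1) 11 + (-1) - 3(0) + 0 = 10 ✓
  (2) -1 < 0 ✓
  (3) y² = (-1)² = 1, and 1 < 25 ✓
  (4) w² = (0)² = 0, and 0 < 36 ✓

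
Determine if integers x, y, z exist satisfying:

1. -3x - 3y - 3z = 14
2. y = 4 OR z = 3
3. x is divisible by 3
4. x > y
No

Even the single constraint (-3x - 3y - 3z = 14) is infeasible over the integers.

  - -3x - 3y - 3z = 14: every term on the left is divisible by 3, so the LHS ≡ 0 (mod 3), but the RHS 14 is not — no integer solution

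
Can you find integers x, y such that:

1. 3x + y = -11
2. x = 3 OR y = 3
Yes

Take x = 3, y = -20. Substituting into each constraint:
  (1) 3(3) + (-20) = -11 ✓
  (2) x = 3, target 3 ✓ (first branch holds)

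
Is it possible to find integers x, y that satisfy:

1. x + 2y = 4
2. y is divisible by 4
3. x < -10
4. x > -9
No

A contradictory subset is {x < -10, x > -9}. No integer assignment can satisfy these jointly:

  - x < -10: bounds one variable relative to a constant
  - x > -9: bounds one variable relative to a constant

Direct contradiction: the bounds on x require x ≥ -8 and x ≤ -11 simultaneously, which is empty.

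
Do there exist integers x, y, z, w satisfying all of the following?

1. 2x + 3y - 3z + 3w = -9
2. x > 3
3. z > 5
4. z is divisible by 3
Yes

Take x = 6, y = 0, z = 6, w = -1. Substituting into each constraint:
  (1) 2(6) + 3(0) - 3(6) + 3(-1) = -9 ✓
  (2) 6 > 3 ✓
  (3) 6 > 5 ✓
  (4) 6 = 3 × 2, remainder 0 ✓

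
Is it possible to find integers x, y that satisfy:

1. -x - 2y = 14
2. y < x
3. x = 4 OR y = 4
Yes

Take x = 4, y = -9. Substituting into each constraint:
  (1) (-4) - 2(-9) = 14 ✓
  (2) -9 < 4 ✓
  (3) x = 4, target 4 ✓ (first branch holds)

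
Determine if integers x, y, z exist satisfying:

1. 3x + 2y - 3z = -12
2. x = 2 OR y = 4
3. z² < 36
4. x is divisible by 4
No

A contradictory subset is {3x + 2y - 3z = -12, x = 2 OR y = 4, x is divisible by 4}. No integer assignment can satisfy these jointly:

  - 3x + 2y - 3z = -12: is a linear equation tying the variables together
  - x = 2 OR y = 4: forces a choice: either x = 2 or y = 4
  - x is divisible by 4: restricts x to multiples of 4

Split on the disjunction (x = 2 OR y = 4):
  • If x = 2: this contradicts the divisibility constraint — 2 is not a multiple of 4.
  • If y = 4: with y = 4, writing x = 4x', every remaining term of the linear equation is divisible by 3, so the left side is ≡ 0 (mod 3); but the right side -20 ≡ 1 (mod 3). No integers can satisfy it.
Both branches are infeasible, so the system has no integer solution.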